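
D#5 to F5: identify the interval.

d3

D to F spans three letter names (D-E-F): a third.
The major third is 4 semitones; here we have 2, two semitones narrower: diminished.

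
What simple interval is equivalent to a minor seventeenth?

Subtracting seven from the interval number removes an octave: 17 − 14 = 3.
Quality carries through unchanged, so the simple form is a minor third.

minor third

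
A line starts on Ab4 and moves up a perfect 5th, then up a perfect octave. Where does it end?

A perfect fifth up from Ab4 is Eb5.
A perfect octave up from Eb5 is Eb6.

Eb6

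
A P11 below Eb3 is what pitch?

Counting four letter names plus an octave down from E lands on B.
Moving 17 semitones down from Eb3 (the size of a perfect eleventh) reaches Bb1.

Bb1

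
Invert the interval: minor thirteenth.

major 3rd

First reduce the compound minor thirteenth to its simple form, a minor sixth.
Interval numbers invert to sum to nine: 6 + 3 = 9, so a sixth inverts to a third.
The quality also flips — minor becomes major — giving a major third.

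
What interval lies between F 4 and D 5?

F to D spans six letter names (F-G-A-B-C-D), so the interval is some kind of sixth.
Counting semitones, F4→D5 is 9, which is the major sixth.

major sixth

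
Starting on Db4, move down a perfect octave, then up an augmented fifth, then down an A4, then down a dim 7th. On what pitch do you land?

Down a perfect octave from Db4: Db3 (12 semitones down).
Db3 up an augmented fifth → A3 (8 semitones).
Down an augmented fourth from A3: Eb3 (6 semitones down).
A diminished seventh down from Eb3 is F#2.

F#2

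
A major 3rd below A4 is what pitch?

The third takes the letter from A down to F.
Moving 4 semitones down from A4 (the size of a major third) reaches F4.

F4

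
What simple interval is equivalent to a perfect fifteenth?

perfect octave

Take out an octave (7 from the number): 15 − 7 = 8.
That makes a perfect fifteenth a compound perfect octave — an octave plus a perfect octave.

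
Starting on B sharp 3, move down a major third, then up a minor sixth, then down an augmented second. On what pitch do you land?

B#3 down a major third → G#3 (4 semitones).
G#3 up a minor sixth → E4 (8 semitones).
Down an augmented second from E4: Db4 (3 semitones down).

D flat 4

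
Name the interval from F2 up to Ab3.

F to A spans three letter names (F-G-A), plus an octave — that makes it a tenth of some quality.
A major tenth would be 16 semitones, but F2 to Ab3 is 15 — one semitone narrower, making it a minor tenth.
(Equivalently, a compound minor third: a minor third plus an octave.)

minor tenth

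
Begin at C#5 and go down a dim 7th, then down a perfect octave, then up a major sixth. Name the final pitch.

B##3

Down a diminished seventh from C#5: D##4 (9 semitones down).
D##4 down a perfect octave → D##3 (12 semitones).
A major sixth up from D##3 is B##3.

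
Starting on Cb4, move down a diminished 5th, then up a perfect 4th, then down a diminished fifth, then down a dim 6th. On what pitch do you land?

Down a diminished fifth from Cb4: F3 (6 semitones down).
A perfect fourth up from F3 is Bb3.
Down a diminished fifth from Bb3: E3 (6 semitones down).
A diminished sixth down from E3 is G##2.

G##2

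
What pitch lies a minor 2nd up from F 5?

Two letter names up from F: G.
Moving 1 semitone up from F5 (the size of a minor second) reaches Gb5.

G flat 5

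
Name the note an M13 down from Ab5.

Cb4

Counting six letter names plus an octave down from A lands on C.
A major thirteenth spans 21 semitones, so from Ab5 the target pitch is Cb4.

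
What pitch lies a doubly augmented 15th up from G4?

A fifteenth keeps the letter name G, two octaves up from G.
A doubly augmented fifteenth is 26 semitones; 26 semitones up from G4 gives G##6.

G##6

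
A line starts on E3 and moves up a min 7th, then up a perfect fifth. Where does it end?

E3 up a minor seventh → D4 (10 semitones).
A perfect fifth up from D4 is A4.

A4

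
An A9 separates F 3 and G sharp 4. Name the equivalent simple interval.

Subtracting seven from the interval number removes an octave: 9 − 7 = 2.
That makes an augmented ninth a compound augmented second — an octave plus an augmented second.

augmented 2nd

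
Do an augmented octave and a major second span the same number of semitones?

No

An augmented octave spans 13 semitones; a major second spans 2 semitones. They differ by 11.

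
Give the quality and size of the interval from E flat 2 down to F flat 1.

Descending from Eb2 to Fb1 is the same interval as ascending Fb1 to Eb2.
F to E spans seven letter names (F-G-A-B-C-D-E), so the interval is some kind of seventh.
Fb1 to Eb2 is 11 semitones, matching the major seventh exactly, so the quality is major.

major seventh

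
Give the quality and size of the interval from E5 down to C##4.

Descending from E5 to C##4 is the same interval as ascending C##4 to E5.
C to E spans three letter names (C-D-E), plus an octave — that makes it a tenth of some quality.
C##4 to E5 spans 14 semitones — two semitones narrower than the major tenth (16) — giving a diminished tenth.
(Equivalently, a compound diminished third: a diminished third plus an octave.)

diminished 10th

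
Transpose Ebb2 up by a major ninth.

Counting two letter names plus an octave up from E lands on F.
Moving 14 semitones up from Ebb2 (the size of a major ninth) reaches Fb3.

Fb3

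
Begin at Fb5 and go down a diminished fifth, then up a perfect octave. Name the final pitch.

Bb5

A diminished fifth down from Fb5 is Bb4.
Up a perfect octave from Bb4: Bb5 (12 semitones up).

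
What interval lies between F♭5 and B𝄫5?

F to B spans four letter names (F-G-A-B), so the interval is some kind of fourth.
Counting semitones, Fb5→Bbb5 is 5, which is the perfect fourth.

perfect 4th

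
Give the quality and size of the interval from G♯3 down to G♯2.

Descending from G#3 to G#2 is the same interval as ascending G#2 to G#3.
G to G is the same letter name, plus an octave, so the interval is some kind of octave.
Counting semitones, G#2→G#3 is 12, which is the perfect octave.

perfect octave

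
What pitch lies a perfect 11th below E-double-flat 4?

B-double-flat 2

The eleventh's letter: E down four letter names plus an octave → B.
Moving 17 semitones down from Ebb4 (the size of a perfect eleventh) reaches Bbb2.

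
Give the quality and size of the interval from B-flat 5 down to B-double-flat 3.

augmented fifteenth

Descending from Bb5 to Bbb3 is the same interval as ascending Bbb3 to Bb5.
B to B is the same letter name, plus 2 octaves: a fifteenth.
Bbb3 to Bb5 spans 25 semitones — one semitone wider than the perfect fifteenth (24) — giving an augmented fifteenth.
(Equivalently, a compound augmented octave: an augmented octave plus an octave.)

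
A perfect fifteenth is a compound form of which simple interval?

perfect octave

Take out an octave (7 from the number): 15 − 7 = 8.
Quality carries through unchanged, so the simple form is a perfect octave.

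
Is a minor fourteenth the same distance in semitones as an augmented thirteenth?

A minor fourteenth = 22 semitones = an augmented thirteenth; enharmonically equal.

Yes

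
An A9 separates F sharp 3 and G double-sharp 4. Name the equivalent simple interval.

A2

Subtracting seven from the interval number removes an octave: 9 − 7 = 2.
Quality carries through unchanged, so the simple form is an augmented second.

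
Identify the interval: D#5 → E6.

D to E spans two letter names (D-E), plus an octave, so the interval is some kind of ninth.
At 13 semitones, D#5→E6 falls one short of a major ninth: minor.
(Equivalently, a compound minor second: a minor second plus an octave.)

minor ninth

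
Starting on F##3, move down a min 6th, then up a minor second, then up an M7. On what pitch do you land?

A minor sixth down from F##3 is A##2.
A minor second up from A##2 is B#2.
B#2 up a major seventh → A##3 (11 semitones).

A##3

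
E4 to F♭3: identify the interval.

augmented seventh

Descending from E4 to Fb3 is the same interval as ascending Fb3 to E4.
F to E spans seven letter names (F-G-A-B-C-D-E): a seventh.
A major seventh would be 11 semitones; Fb3 to E4 is 12, one semitone wider, so the interval is augmented.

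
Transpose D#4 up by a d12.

Five letters up from D (plus an octave) reaches A.
A diminished twelfth is 18 semitones; 18 semitones up from D#4 gives A5.

A5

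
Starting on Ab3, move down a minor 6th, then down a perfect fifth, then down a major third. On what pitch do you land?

A minor sixth down from Ab3 is C3.
A perfect fifth down from C3 is F2.
F2 down a major third → Db2 (4 semitones).

Db2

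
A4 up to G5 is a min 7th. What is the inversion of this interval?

M2

Interval numbers invert to sum to nine: 7 + 2 = 9, so a seventh inverts to a second.
Quality inverts too: minor becomes major. That makes the inversion a major second.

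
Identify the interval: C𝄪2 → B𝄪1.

m2

Descending from C##2 to B##1 is the same interval as ascending B##1 to C##2.
B to C spans two letter names (B-C): a second.
B##1 to C##2 is 1 semitone, a half step short of the major second (2), so this is minor.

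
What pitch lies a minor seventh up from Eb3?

Seven letter names up from E: D.
A minor seventh spans 10 semitones, so from Eb3 the target pitch is Db4.

Db4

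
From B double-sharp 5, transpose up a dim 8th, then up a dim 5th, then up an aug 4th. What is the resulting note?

Up a diminished octave from B##5: B#6 (11 semitones up).
Up a diminished fifth from B#6: F#7 (6 semitones up).
F#7 up an augmented fourth → B#7 (6 semitones).

B sharp 7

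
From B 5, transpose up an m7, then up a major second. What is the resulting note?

B 6

A minor seventh up from B5 is A6.
Up a major second from A6: B6 (2 semitones up).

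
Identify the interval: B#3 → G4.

B to G spans six letter names (B-C-D-E-F-G) — that makes it a sixth of some quality.
The major sixth is 9 semitones; here we have 7, two semitones narrower: diminished.

diminished 6th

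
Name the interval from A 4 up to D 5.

A to D spans four letter names (A-B-C-D): a fourth.
The perfect fourth spans 5 semitones, and A4 to D5 is exactly 5 semitones — so this is a perfect fourth.

P4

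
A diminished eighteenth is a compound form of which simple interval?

Subtracting seven from the interval number removes an octave: 18 − 14 = 4.
Quality carries through unchanged, so the simple form is a diminished fourth.

diminished 4th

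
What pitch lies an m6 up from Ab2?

Fb3

Six letter names up from A: F.
A minor sixth spans 8 semitones, so from Ab2 the target pitch is Fb3.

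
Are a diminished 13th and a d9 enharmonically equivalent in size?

No

A diminished thirteenth spans 19 semitones; a diminished ninth spans 12 semitones. They differ by 7.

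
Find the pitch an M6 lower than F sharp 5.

Six letter names down from F: A.
A major sixth is 9 semitones; 9 semitones down from F#5 gives A4.

A 4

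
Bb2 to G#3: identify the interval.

A6

B to G spans six letter names (B-C-D-E-F-G), so the interval is some kind of sixth.
Bb2 to G#3 spans 10 semitones — one semitone wider than the major sixth (9) — giving an augmented sixth.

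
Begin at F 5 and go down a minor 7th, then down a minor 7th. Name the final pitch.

A 3

A minor seventh down from F5 is G4.
G4 down a minor seventh → A3 (10 semitones).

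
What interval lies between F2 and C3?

perfect fifth

F to C spans five letter names (F-G-A-B-C): a fifth.
F2 to C3 is 7 semitones, matching the perfect fifth exactly, so the quality is perfect.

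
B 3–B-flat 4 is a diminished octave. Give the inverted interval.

augmented 1st

Inverted interval numbers add to nine, so an octave pairs with a unison (8 + 1 = 9).
Quality inverts too: diminished becomes augmented. That makes the inversion an augmented unison.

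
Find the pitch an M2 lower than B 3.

A 3

Two letter names down from B: A.
Moving 2 semitones down from B3 (the size of a major second) reaches A3.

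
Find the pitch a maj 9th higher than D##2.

E##3

Counting two letter names plus an octave up from D lands on E.
A major ninth spans 14 semitones, so from D##2 the target pitch is E##3.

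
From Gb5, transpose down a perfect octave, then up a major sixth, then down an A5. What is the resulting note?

Abb4

A perfect octave down from Gb5 is Gb4.
Up a major sixth from Gb4: Eb5 (9 semitones up).
Down an augmented fifth from Eb5: Abb4 (8 semitones down).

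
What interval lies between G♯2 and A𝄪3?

G to A spans two letter names (G-A), plus an octave, so the interval is some kind of ninth.
A major ninth would be 14 semitones; G#2 to A##3 is 15, one semitone wider, so the interval is augmented.
(Equivalently, a compound augmented second: an augmented second plus an octave.)

A9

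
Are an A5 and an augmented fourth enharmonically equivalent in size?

No

An augmented fifth is 8 semitones but an augmented fourth is 6 semitones — different sizes.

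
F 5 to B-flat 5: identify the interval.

F to B spans four letter names (F-G-A-B), so the interval is some kind of fourth.
The perfect fourth spans 5 semitones, and F5 to Bb5 is exactly 5 semitones — so this is a perfect fourth.

perfect fourth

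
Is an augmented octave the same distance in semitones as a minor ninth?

Both span 13 semitones: an augmented octave and a minor ninth are the same chromatic distance.

Yes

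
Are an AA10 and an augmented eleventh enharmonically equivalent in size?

Yes

A doubly augmented tenth spans 18 semitones, and an augmented eleventh also spans 18 semitones — they're enharmonic.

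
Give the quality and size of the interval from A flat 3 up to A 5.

A to A is the same letter name, plus 2 octaves: a fifteenth.
A perfect fifteenth would be 24 semitones; Ab3 to A5 is 25, one semitone wider, so the interval is augmented.
(Equivalently, a compound augmented octave: an augmented octave plus an octave.)

A15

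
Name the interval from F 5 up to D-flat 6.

F to D spans six letter names (F-G-A-B-C-D): a sixth.
F5 to Db6 is 8 semitones, a half step short of the major sixth (9), so this is minor.

minor sixth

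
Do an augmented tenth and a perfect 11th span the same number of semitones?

An augmented tenth = 17 semitones = a perfect eleventh; enharmonically equal.

Yes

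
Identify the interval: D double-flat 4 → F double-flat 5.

D to F spans three letter names (D-E-F), plus an octave, so the interval is some kind of tenth.
A major tenth would be 16 semitones, but Dbb4 to Fbb5 is 15 — one semitone narrower, making it a minor tenth.
(Equivalently, a compound minor third: a minor third plus an octave.)

minor 10th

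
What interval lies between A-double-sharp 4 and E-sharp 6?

diminished twelfth

A to E spans five letter names (A-B-C-D-E), plus an octave: a twelfth.
The perfect twelfth is 19 semitones; here we have 18, one semitone narrower: diminished.
(Equivalently, a compound diminished fifth: a diminished fifth plus an octave.)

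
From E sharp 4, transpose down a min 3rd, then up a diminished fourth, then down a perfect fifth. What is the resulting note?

B 3

A minor third down from E#4 is C##4.
Up a diminished fourth from C##4: F#4 (4 semitones up).
Down a perfect fifth from F#4: B3 (7 semitones down).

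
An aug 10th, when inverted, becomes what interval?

d6

First reduce the compound augmented tenth to its simple form, an augmented third.
Inverted interval numbers add to nine, so a third pairs with a sixth (3 + 6 = 9).
Quality inverts too: augmented becomes diminished. That makes the inversion a diminished sixth.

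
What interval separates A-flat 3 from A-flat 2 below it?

perfect 8th

Descending from Ab3 to Ab2 is the same interval as ascending Ab2 to Ab3.
A to A is the same letter name, plus an octave — that makes it an octave of some quality.
The perfect octave spans 12 semitones, and Ab2 to Ab3 is exactly 12 semitones — so this is a perfect octave.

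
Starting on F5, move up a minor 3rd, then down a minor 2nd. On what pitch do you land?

G5

Up a minor third from F5: Ab5 (3 semitones up).
Down a minor second from Ab5: G5 (1 semitone down).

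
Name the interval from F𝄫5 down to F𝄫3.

Descending from Fbb5 to Fbb3 is the same interval as ascending Fbb3 to Fbb5.
F to F is the same letter name, plus 2 octaves, so the interval is some kind of fifteenth.
Fbb3 to Fbb5 is 24 semitones, matching the perfect fifteenth exactly, so the quality is perfect.
(Equivalently, a compound perfect octave: a perfect octave plus an octave.)

perfect 15th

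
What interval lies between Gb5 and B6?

G to B spans three letter names (G-A-B), plus an octave — that makes it a tenth of some quality.
A major tenth would be 16 semitones; Gb5 to B6 is 17, one semitone wider, so the interval is augmented.
(Equivalently, a compound augmented third: an augmented third plus an octave.)

A10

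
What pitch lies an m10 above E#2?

The tenth's letter: E up three letter names plus an octave → G.
A minor tenth spans 15 semitones, so from E#2 the target pitch is G#3.

G#3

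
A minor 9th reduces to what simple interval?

Each octave removed subtracts seven from the number: 9 − 7 = 2.
That makes a minor ninth a compound minor second — an octave plus a minor second.

minor 2nd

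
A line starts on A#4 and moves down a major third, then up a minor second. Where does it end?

Down a major third from A#4: F#4 (4 semitones down).
A minor second up from F#4 is G4.

G4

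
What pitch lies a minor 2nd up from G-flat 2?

Counting two letter names up from G lands on A.
Moving 1 semitone up from Gb2 (the size of a minor second) reaches Abb2.

A-double-flat 2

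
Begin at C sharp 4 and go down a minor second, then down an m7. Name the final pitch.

C double-sharp 3

A minor second down from C#4 is B#3.
B#3 down a minor seventh → C##3 (10 semitones).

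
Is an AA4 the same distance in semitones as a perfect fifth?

Yes

A doubly augmented fourth = 7 semitones = a perfect fifth; enharmonically equal.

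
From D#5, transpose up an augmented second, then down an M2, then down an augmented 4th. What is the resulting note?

A#4

Up an augmented second from D#5: E##5 (3 semitones up).
Down a major second from E##5: D##5 (2 semitones down).
D##5 down an augmented fourth → A#4 (6 semitones).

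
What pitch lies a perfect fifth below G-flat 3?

The fifth takes the letter from G down to C.
A perfect fifth is 7 semitones; 7 semitones down from Gb3 gives Cb3.

C-flat 3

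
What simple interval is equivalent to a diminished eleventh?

diminished 4th

Subtracting seven from the interval number removes an octave: 11 − 7 = 4.
So a diminished eleventh is an octave plus a diminished fourth. The quality is unchanged.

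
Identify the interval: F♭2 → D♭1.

Descending from Fb2 to Db1 is the same interval as ascending Db1 to Fb2.
D to F spans three letter names (D-E-F), plus an octave, so the interval is some kind of tenth.
A major tenth would be 16 semitones, but Db1 to Fb2 is 15 — one semitone narrower, making it a minor tenth.
(Equivalently, a compound minor third: a minor third plus an octave.)

m10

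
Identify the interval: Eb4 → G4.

M3

E to G spans three letter names (E-F-G): a third.
The major third spans 4 semitones, and Eb4 to G4 is exactly 4 semitones — so this is a major third.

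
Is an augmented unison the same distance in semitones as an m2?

Yes

An augmented unison = 1 semitone = a minor second; enharmonically equal.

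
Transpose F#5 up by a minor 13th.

D7

Counting six letter names plus an octave up from F lands on D.
A minor thirteenth spans 20 semitones, so from F#5 the target pitch is D7.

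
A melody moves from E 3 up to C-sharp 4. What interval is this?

E to C spans six letter names (E-F-G-A-B-C): a sixth.
Counting semitones, E3→C#4 is 9, which is the major sixth.

major 6th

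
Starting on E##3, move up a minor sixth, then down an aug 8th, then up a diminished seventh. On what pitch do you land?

Up a minor sixth from E##3: C##4 (8 semitones up).
Down an augmented octave from C##4: C#3 (13 semitones down).
A diminished seventh up from C#3 is Bb3.

Bb3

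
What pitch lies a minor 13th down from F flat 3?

The thirteenth's letter: F down six letter names plus an octave → A.
Moving 20 semitones down from Fb3 (the size of a minor thirteenth) reaches Ab1.

A flat 1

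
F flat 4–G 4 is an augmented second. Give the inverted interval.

diminished seventh

Interval numbers invert to sum to nine: 2 + 7 = 9, so a second inverts to a seventh.
And augmented becomes diminished under inversion, so we get a diminished seventh.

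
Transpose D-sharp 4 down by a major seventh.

E 3

Counting seven letter names down from D lands on E.
Moving 11 semitones down from D#4 (the size of a major seventh) reaches E3.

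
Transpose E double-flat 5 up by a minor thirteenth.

The thirteenth's letter: E up six letter names plus an octave → C.
A minor thirteenth spans 20 semitones, so from Ebb5 the target pitch is Cbb7.

C double-flat 7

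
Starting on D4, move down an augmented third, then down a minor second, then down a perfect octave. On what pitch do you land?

Ab2

Down an augmented third from D4: Bbb3 (5 semitones down).
A minor second down from Bbb3 is Ab3.
Ab3 down a perfect octave → Ab2 (12 semitones).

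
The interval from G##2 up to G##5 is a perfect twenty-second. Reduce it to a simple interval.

perfect 8th

Each octave removed subtracts seven from the number: 22 − 14 = 8.
That makes a perfect twenty-second a compound perfect octave — 2 octaves plus a perfect octave.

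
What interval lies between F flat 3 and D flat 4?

major sixth

F to D spans six letter names (F-G-A-B-C-D): a sixth.
The major sixth spans 9 semitones, and Fb3 to Db4 is exactly 9 semitones — so this is a major sixth.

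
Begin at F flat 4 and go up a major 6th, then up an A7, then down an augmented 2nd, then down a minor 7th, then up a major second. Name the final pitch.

D 5

Up a major sixth from Fb4: Db5 (9 semitones up).
Up an augmented seventh from Db5: C#6 (12 semitones up).
Down an augmented second from C#6: Bb5 (3 semitones down).
Bb5 down a minor seventh → C5 (10 semitones).
Up a major second from C5: D5 (2 semitones up).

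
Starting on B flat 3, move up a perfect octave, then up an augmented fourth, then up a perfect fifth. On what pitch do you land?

B 5

A perfect octave up from Bb3 is Bb4.
Up an augmented fourth from Bb4: E5 (6 semitones up).
A perfect fifth up from E5 is B5.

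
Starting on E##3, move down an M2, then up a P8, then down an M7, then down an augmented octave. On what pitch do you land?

E2

E##3 down a major second → D##3 (2 semitones).
Up a perfect octave from D##3: D##4 (12 semitones up).
Down a major seventh from D##4: E#3 (11 semitones down).
An augmented octave down from E#3 is E2.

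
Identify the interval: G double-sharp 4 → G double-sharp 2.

P15

Descending from G##4 to G##2 is the same interval as ascending G##2 to G##4.
G to G is the same letter name, plus 2 octaves: a fifteenth.
G##2 to G##4 is 24 semitones, matching the perfect fifteenth exactly, so the quality is perfect.
(Equivalently, a compound perfect octave: a perfect octave plus an octave.)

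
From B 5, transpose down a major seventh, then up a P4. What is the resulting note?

F 5

A major seventh down from B5 is C5.
A perfect fourth up from C5 is F5.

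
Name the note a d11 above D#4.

G5

Counting four letter names plus an octave up from D lands on G.
Moving 16 semitones up from D#4 (the size of a diminished eleventh) reaches G5.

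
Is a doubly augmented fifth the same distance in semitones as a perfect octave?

A doubly augmented fifth spans 9 semitones; a perfect octave spans 12 semitones. They differ by 3.

No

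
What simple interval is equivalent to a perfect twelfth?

Subtracting seven from the interval number removes an octave: 12 − 7 = 5.
That makes a perfect twelfth a compound perfect fifth — an octave plus a perfect fifth.

perfect 5th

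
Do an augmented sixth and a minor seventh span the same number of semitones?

An augmented sixth = 10 semitones = a minor seventh; enharmonically equal.

Yes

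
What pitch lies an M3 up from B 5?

Counting three letter names up from B lands on D.
A major third spans 4 semitones, so from B5 the target pitch is D#6.

D-sharp 6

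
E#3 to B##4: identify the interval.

E to B spans five letter names (E-F-G-A-B), plus an octave — that makes it a twelfth of some quality.
A perfect twelfth would be 19 semitones; E#3 to B##4 is 20, one semitone wider, so the interval is augmented.
(Equivalently, a compound augmented fifth: an augmented fifth plus an octave.)

augmented twelfth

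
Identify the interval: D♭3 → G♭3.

perfect fourth

D to G spans four letter names (D-E-F-G) — that makes it a fourth of some quality.
Counting semitones, Db3→Gb3 is 5, which is the perfect fourth.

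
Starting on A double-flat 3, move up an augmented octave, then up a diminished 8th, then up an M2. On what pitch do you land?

B double-flat 5

An augmented octave up from Abb3 is Ab4.
Up a diminished octave from Ab4: Abb5 (11 semitones up).
A major second up from Abb5 is Bbb5.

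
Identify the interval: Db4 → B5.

augmented thirteenth

D to B spans six letter names (D-E-F-G-A-B), plus an octave — that makes it a thirteenth of some quality.
Db4 to B5 spans 22 semitones — one semitone wider than the major thirteenth (21) — giving an augmented thirteenth.
(Equivalently, a compound augmented sixth: an augmented sixth plus an octave.)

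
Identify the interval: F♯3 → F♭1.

doubly augmented 15th

Descending from F#3 to Fb1 is the same interval as ascending Fb1 to F#3.
F to F is the same letter name, plus 2 octaves: a fifteenth.
A perfect fifteenth would be 24 semitones; Fb1 to F#3 is 26, two semitones wider, so the interval is doubly augmented.
(Equivalently, a compound doubly augmented octave: a doubly augmented octave plus an octave.)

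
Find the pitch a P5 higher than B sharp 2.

The fifth takes the letter from B up to F.
Moving 7 semitones up from B#2 (the size of a perfect fifth) reaches F##3.

F double-sharp 3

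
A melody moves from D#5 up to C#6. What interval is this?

minor seventh

D to C spans seven letter names (D-E-F-G-A-B-C) — that makes it a seventh of some quality.
D#5 to C#6 is 10 semitones, a half step short of the major seventh (11), so this is minor.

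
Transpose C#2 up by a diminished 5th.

The fifth takes the letter from C up to G.
A diminished fifth is 6 semitones; 6 semitones up from C#2 gives G2.

G2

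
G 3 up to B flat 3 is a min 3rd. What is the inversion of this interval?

Interval numbers invert to sum to nine: 3 + 6 = 9, so a third inverts to a sixth.
The quality also flips — minor becomes major — giving a major sixth.

major 6th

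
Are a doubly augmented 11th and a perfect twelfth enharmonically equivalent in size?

A doubly augmented eleventh = 19 semitones = a perfect twelfth; enharmonically equal.

Yes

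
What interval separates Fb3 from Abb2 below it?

Descending from Fb3 to Abb2 is the same interval as ascending Abb2 to Fb3.
A to F spans six letter names (A-B-C-D-E-F): a sixth.
Abb2 to Fb3 is 9 semitones, matching the major sixth exactly, so the quality is major.

M6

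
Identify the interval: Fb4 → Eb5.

F to E spans seven letter names (F-G-A-B-C-D-E), so the interval is some kind of seventh.
Fb4 to Eb5 is 11 semitones, matching the major seventh exactly, so the quality is major.

major 7th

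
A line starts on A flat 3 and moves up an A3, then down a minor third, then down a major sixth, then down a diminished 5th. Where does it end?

F double-sharp 2

Ab3 up an augmented third → C#4 (5 semitones).
Down a minor third from C#4: A#3 (3 semitones down).
A#3 down a major sixth → C#3 (9 semitones).
C#3 down a diminished fifth → F##2 (6 semitones).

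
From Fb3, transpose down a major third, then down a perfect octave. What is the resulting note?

Dbb2

Down a major third from Fb3: Dbb3 (4 semitones down).
A perfect octave down from Dbb3 is Dbb2.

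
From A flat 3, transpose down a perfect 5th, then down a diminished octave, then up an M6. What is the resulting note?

B 2

Down a perfect fifth from Ab3: Db3 (7 semitones down).
A diminished octave down from Db3 is D2.
A major sixth up from D2 is B2.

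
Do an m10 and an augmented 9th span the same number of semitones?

Yes

Both span 15 semitones: a minor tenth and an augmented ninth are the same chromatic distance.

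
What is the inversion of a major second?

Inverted interval numbers add to nine, so a second pairs with a seventh (2 + 7 = 9).
The quality also flips — major becomes minor — giving a minor seventh.

m7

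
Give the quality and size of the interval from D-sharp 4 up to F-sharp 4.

minor third

D to F spans three letter names (D-E-F) — that makes it a third of some quality.
A major third would be 4 semitones, but D#4 to F#4 is 3 — one semitone narrower, making it a minor third.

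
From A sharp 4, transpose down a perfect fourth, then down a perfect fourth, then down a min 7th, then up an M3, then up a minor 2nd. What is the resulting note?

F double-sharp 3

A perfect fourth down from A#4 is E#4.
A perfect fourth down from E#4 is B#3.
B#3 down a minor seventh → C##3 (10 semitones).
C##3 up a major third → E##3 (4 semitones).
Up a minor second from E##3: F##3 (1 semitone up).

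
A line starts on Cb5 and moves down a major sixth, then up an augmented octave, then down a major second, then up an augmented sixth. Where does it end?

Down a major sixth from Cb5: Ebb4 (9 semitones down).
Ebb4 up an augmented octave → Eb5 (13 semitones).
Eb5 down a major second → Db5 (2 semitones).
Db5 up an augmented sixth → B5 (10 semitones).

B5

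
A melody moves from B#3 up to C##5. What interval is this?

B to C spans two letter names (B-C), plus an octave — that makes it a ninth of some quality.
The major ninth spans 14 semitones, and B#3 to C##5 is exactly 14 semitones — so this is a major ninth.
(Equivalently, a compound major second: a major second plus an octave.)

major 9th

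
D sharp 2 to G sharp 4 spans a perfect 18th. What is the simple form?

Subtracting seven from the interval number removes an octave: 18 − 14 = 4.
So a perfect eighteenth is 2 octaves plus a perfect fourth. The quality is unchanged.

P4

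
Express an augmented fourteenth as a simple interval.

augmented 7th

Take out an octave (7 from the number): 14 − 7 = 7.
So an augmented fourteenth is an octave plus an augmented seventh. The quality is unchanged.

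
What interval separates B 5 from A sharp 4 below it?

Descending from B5 to A#4 is the same interval as ascending A#4 to B5.
A to B spans two letter names (A-B), plus an octave, so the interval is some kind of ninth.
A major ninth would be 14 semitones, but A#4 to B5 is 13 — one semitone narrower, making it a minor ninth.
(Equivalently, a compound minor second: a minor second plus an octave.)

minor 9th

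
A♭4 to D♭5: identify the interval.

perfect 4th

A to D spans four letter names (A-B-C-D), so the interval is some kind of fourth.
Counting semitones, Ab4→Db5 is 5, which is the perfect fourth.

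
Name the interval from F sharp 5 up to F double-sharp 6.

F to F is the same letter name, plus an octave — that makes it an octave of some quality.
The perfect octave is 12 semitones; here we have 13, one semitone wider: augmented.

A8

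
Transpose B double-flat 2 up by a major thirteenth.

Six letters up from B (plus an octave) reaches G.
A major thirteenth is 21 semitones; 21 semitones up from Bbb2 gives Gb4.

G flat 4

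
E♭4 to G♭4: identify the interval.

minor third

E to G spans three letter names (E-F-G): a third.
Eb4 to Gb4 is 3 semitones, a half step short of the major third (4), so this is minor.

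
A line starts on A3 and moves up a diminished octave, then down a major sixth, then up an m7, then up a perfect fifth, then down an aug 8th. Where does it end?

A3 up a diminished octave → Ab4 (11 semitones).
Ab4 down a major sixth → Cb4 (9 semitones).
Up a minor seventh from Cb4: Bbb4 (10 semitones up).
A perfect fifth up from Bbb4 is Fb5.
Down an augmented octave from Fb5: Fbb4 (13 semitones down).

Fbb4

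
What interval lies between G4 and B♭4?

minor third

G to B spans three letter names (G-A-B), so the interval is some kind of third.
At 3 semitones, G4→Bb4 falls one short of a major third: minor.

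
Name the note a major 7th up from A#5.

Seven letter names up from A: G.
Moving 11 semitones up from A#5 (the size of a major seventh) reaches G##6.

G##6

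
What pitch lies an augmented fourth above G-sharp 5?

C-double-sharp 6

The fourth takes the letter from G up to C.
Moving 6 semitones up from G#5 (the size of an augmented fourth) reaches C##6.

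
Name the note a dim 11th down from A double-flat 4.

Four letters down from A (plus an octave) reaches E.
Moving 16 semitones down from Abb4 (the size of a diminished eleventh) reaches Eb3.

E flat 3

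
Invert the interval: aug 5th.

diminished fourth

Inverted interval numbers add to nine, so a fifth pairs with a fourth (5 + 4 = 9).
Quality inverts too: augmented becomes diminished. That makes the inversion a diminished fourth.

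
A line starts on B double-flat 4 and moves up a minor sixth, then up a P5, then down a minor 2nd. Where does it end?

Bbb4 up a minor sixth → Gbb5 (8 semitones).
A perfect fifth up from Gbb5 is Dbb6.
Down a minor second from Dbb6: Cb6 (1 semitone down).

C flat 6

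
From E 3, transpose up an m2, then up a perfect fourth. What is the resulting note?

B flat 3

Up a minor second from E3: F3 (1 semitone up).
Up a perfect fourth from F3: Bb3 (5 semitones up).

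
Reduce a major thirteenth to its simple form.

Take out an octave (7 from the number): 13 − 7 = 6.
Quality carries through unchanged, so the simple form is a major sixth.

major sixth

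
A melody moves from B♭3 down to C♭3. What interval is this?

major 7th

Descending from Bb3 to Cb3 is the same interval as ascending Cb3 to Bb3.
C to B spans seven letter names (C-D-E-F-G-A-B), so the interval is some kind of seventh.
Counting semitones, Cb3→Bb3 is 11, which is the major seventh.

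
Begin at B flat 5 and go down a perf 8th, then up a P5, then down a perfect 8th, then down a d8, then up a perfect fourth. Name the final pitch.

Bb5 down a perfect octave → Bb4 (12 semitones).
A perfect fifth up from Bb4 is F5.
F5 down a perfect octave → F4 (12 semitones).
A diminished octave down from F4 is F#3.
F#3 up a perfect fourth → B3 (5 semitones).

B 3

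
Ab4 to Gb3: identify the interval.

major 9th

Descending from Ab4 to Gb3 is the same interval as ascending Gb3 to Ab4.
G to A spans two letter names (G-A), plus an octave — that makes it a ninth of some quality.
Counting semitones, Gb3→Ab4 is 14, which is the major ninth.
(Equivalently, a compound major second: a major second plus an octave.)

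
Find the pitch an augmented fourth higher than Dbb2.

Gb2

Counting four letter names up from D lands on G.
An augmented fourth is 6 semitones; 6 semitones up from Dbb2 gives Gb2.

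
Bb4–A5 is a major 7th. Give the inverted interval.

Inverted interval numbers add to nine, so a seventh pairs with a second (7 + 2 = 9).
And major becomes minor under inversion, so we get a minor second.

m2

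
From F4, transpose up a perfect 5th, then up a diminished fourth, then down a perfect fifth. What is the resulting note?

A perfect fifth up from F4 is C5.
A diminished fourth up from C5 is Fb5.
Fb5 down a perfect fifth → Bbb4 (7 semitones).

Bbb4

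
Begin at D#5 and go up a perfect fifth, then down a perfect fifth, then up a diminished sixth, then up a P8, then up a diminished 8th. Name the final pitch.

Bbb7

A perfect fifth up from D#5 is A#5.
A#5 down a perfect fifth → D#5 (7 semitones).
D#5 up a diminished sixth → Bb5 (7 semitones).
Up a perfect octave from Bb5: Bb6 (12 semitones up).
A diminished octave up from Bb6 is Bbb7.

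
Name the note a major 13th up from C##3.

The thirteenth's letter: C up six letter names plus an octave → A.
A major thirteenth spans 21 semitones, so from C##3 the target pitch is A##4.

A##4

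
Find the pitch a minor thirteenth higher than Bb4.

Gb6

The thirteenth's letter: B up six letter names plus an octave → G.
Moving 20 semitones up from Bb4 (the size of a minor thirteenth) reaches Gb6.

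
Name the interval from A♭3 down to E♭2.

P11

Descending from Ab3 to Eb2 is the same interval as ascending Eb2 to Ab3.
E to A spans four letter names (E-F-G-A), plus an octave: an eleventh.
Counting semitones, Eb2→Ab3 is 17, which is the perfect eleventh.
(Equivalently, a compound perfect fourth: a perfect fourth plus an octave.)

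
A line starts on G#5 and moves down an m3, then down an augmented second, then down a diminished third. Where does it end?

Down a minor third from G#5: E#5 (3 semitones down).
E#5 down an augmented second → D5 (3 semitones).
A diminished third down from D5 is B#4.

B#4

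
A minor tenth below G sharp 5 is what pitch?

E sharp 4

Three letters down from G (plus an octave) reaches E.
Moving 15 semitones down from G#5 (the size of a minor tenth) reaches E#4.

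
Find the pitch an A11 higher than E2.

A#3

Four letters up from E (plus an octave) reaches A.
An augmented eleventh spans 18 semitones, so from E2 the target pitch is A#3.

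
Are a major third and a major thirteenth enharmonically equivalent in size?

No

4 semitones (major third) vs 21 semitones (major thirteenth): not equal.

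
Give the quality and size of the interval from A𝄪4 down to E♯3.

augmented eleventh

Descending from A##4 to E#3 is the same interval as ascending E#3 to A##4.
E to A spans four letter names (E-F-G-A), plus an octave, so the interval is some kind of eleventh.
A perfect eleventh would be 17 semitones; E#3 to A##4 is 18, one semitone wider, so the interval is augmented.
(Equivalently, a compound augmented fourth: an augmented fourth plus an octave.)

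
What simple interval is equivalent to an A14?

Subtracting seven from the interval number removes an octave: 14 − 7 = 7.
That makes an augmented fourteenth a compound augmented seventh — an octave plus an augmented seventh.

augmented seventh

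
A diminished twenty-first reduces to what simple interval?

diminished seventh

Each octave removed subtracts seven from the number: 21 − 14 = 7.
That makes a diminished twenty-first a compound diminished seventh — 2 octaves plus a diminished seventh.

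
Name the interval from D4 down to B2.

Descending from D4 to B2 is the same interval as ascending B2 to D4.
B to D spans three letter names (B-C-D), plus an octave, so the interval is some kind of tenth.
B2 to D4 is 15 semitones, a half step short of the major tenth (16), so this is minor.
(Equivalently, a compound minor third: a minor third plus an octave.)

minor 10th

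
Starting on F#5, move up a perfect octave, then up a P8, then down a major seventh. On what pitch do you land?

G6

A perfect octave up from F#5 is F#6.
A perfect octave up from F#6 is F#7.
A major seventh down from F#7 is G6.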